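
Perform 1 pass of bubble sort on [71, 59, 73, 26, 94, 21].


Initial: [71, 59, 73, 26, 94, 21]
Pass 1: [59, 71, 26, 73, 21, 94] (3 swaps)

After 1 pass: [59, 71, 26, 73, 21, 94]


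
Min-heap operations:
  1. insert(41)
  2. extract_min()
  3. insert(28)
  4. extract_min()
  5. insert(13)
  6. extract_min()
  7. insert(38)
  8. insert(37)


insert(41) -> [41]
extract_min()->41, []
insert(28) -> [28]
extract_min()->28, []
insert(13) -> [13]
extract_min()->13, []
insert(38) -> [38]
insert(37) -> [37, 38]

Final heap: [37, 38]


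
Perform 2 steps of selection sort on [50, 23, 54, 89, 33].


Initial: [50, 23, 54, 89, 33]
Step 1: min=23 at 1
  Swap: [23, 50, 54, 89, 33]
Step 2: min=33 at 4
  Swap: [23, 33, 54, 89, 50]

After 2 steps: [23, 33, 54, 89, 50]


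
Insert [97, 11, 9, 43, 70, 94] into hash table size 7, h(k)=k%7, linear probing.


Insert 97: h=6 -> slot 6
Insert 11: h=4 -> slot 4
Insert 9: h=2 -> slot 2
Insert 43: h=1 -> slot 1
Insert 70: h=0 -> slot 0
Insert 94: h=3 -> slot 3

Table: [70, 43, 9, 94, 11, None, 97]


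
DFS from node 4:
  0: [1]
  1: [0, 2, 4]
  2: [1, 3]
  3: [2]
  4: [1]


Visit 4, push [1]
Visit 1, push [2, 0]
Visit 0, push []
Visit 2, push [3]
Visit 3, push []

DFS order: [4, 1, 0, 2, 3]


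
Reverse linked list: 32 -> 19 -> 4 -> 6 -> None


Step 1: curr=32, set curr.next=prev(None) | reversed so far: 32
Step 2: curr=19, set curr.next=prev(32) | reversed so far: 19 -> 32
Step 3: curr=4, set curr.next=prev(19) | reversed so far: 4 -> 19 -> 32
Step 4: curr=6, set curr.next=prev(4) | reversed so far: 6 -> 4 -> 19 -> 32

6 -> 4 -> 19 -> 32 -> None


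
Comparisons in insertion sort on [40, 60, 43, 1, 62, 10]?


Algorithm: insertion sort
Input: [40, 60, 43, 1, 62, 10]
Sorted: [1, 10, 40, 43, 60, 62]

12


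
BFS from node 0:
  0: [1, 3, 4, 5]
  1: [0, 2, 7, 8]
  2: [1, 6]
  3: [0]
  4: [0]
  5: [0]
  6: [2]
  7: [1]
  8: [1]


Visit 0, enqueue [1, 3, 4, 5]
Visit 1, enqueue [2, 7, 8]
Visit 3, enqueue []
Visit 4, enqueue []
Visit 5, enqueue []
Visit 2, enqueue [6]
Visit 7, enqueue []
Visit 8, enqueue []
Visit 6, enqueue []

BFS order: [0, 1, 3, 4, 5, 2, 7, 8, 6]


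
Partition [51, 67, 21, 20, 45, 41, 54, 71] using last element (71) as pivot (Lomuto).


Pivot: 71
  51 <= 71: advance i (no swap)
  67 <= 71: advance i (no swap)
  21 <= 71: advance i (no swap)
  20 <= 71: advance i (no swap)
  45 <= 71: advance i (no swap)
  41 <= 71: advance i (no swap)
  54 <= 71: advance i (no swap)
Place pivot at 7: [51, 67, 21, 20, 45, 41, 54, 71]

Partitioned: [51, 67, 21, 20, 45, 41, 54, 71]


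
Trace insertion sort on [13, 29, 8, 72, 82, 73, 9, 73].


Initial: [13, 29, 8, 72, 82, 73, 9, 73]
Insert 29: [13, 29, 8, 72, 82, 73, 9, 73]
Insert 8: [8, 13, 29, 72, 82, 73, 9, 73]
Insert 72: [8, 13, 29, 72, 82, 73, 9, 73]
Insert 82: [8, 13, 29, 72, 82, 73, 9, 73]
Insert 73: [8, 13, 29, 72, 73, 82, 9, 73]
Insert 9: [8, 9, 13, 29, 72, 73, 82, 73]
Insert 73: [8, 9, 13, 29, 72, 73, 73, 82]

Sorted: [8, 9, 13, 29, 72, 73, 73, 82]


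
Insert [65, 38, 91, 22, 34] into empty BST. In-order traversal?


Insert 65: root
Insert 38: L from 65
Insert 91: R from 65
Insert 22: L from 65 -> L from 38
Insert 34: L from 65 -> L from 38 -> R from 22

In-order: [22, 34, 38, 65, 91]


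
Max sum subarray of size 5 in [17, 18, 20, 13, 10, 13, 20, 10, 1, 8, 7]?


[0:5]: 78
[1:6]: 74
[2:7]: 76
[3:8]: 66
[4:9]: 54
[5:10]: 52
[6:11]: 46

Max: 78 at [0:5]


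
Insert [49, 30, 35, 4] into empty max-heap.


Insert 49: [49]
Insert 30: [49, 30]
Insert 35: [49, 30, 35]
Insert 4: [49, 30, 35, 4]

Final heap: [49, 30, 35, 4]


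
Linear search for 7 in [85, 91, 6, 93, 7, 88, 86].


i=0: 85!=7
i=1: 91!=7
i=2: 6!=7
i=3: 93!=7
i=4: 7==7 found!

Found at 4, 5 comps


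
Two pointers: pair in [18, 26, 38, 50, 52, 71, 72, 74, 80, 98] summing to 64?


lo=0(18)+hi=9(98)=116
lo=0(18)+hi=8(80)=98
lo=0(18)+hi=7(74)=92
lo=0(18)+hi=6(72)=90
lo=0(18)+hi=5(71)=89
lo=0(18)+hi=4(52)=70
lo=0(18)+hi=3(50)=68
lo=0(18)+hi=2(38)=56
lo=1(26)+hi=2(38)=64

Yes: 26+38=64


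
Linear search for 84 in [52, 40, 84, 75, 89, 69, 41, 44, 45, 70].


i=0: 52!=84
i=1: 40!=84
i=2: 84==84 found!

Found at 2, 3 comps


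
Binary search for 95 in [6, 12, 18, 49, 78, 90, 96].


Step 1: lo=0, hi=6, mid=3, val=49
Step 2: lo=4, hi=6, mid=5, val=90
Step 3: lo=6, hi=6, mid=6, val=96

Not found


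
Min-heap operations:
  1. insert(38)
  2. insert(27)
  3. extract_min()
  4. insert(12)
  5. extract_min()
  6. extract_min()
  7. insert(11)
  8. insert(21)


insert(38) -> [38]
insert(27) -> [27, 38]
extract_min()->27, [38]
insert(12) -> [12, 38]
extract_min()->12, [38]
extract_min()->38, []
insert(11) -> [11]
insert(21) -> [11, 21]

Final heap: [11, 21]


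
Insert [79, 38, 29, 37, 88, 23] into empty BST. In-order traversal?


Insert 79: root
Insert 38: L from 79
Insert 29: L from 79 -> L from 38
Insert 37: L from 79 -> L from 38 -> R from 29
Insert 88: R from 79
Insert 23: L from 79 -> L from 38 -> L from 29

In-order: [23, 29, 37, 38, 79, 88]


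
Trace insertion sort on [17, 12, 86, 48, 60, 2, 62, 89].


Initial: [17, 12, 86, 48, 60, 2, 62, 89]
Insert 12: [12, 17, 86, 48, 60, 2, 62, 89]
Insert 86: [12, 17, 86, 48, 60, 2, 62, 89]
Insert 48: [12, 17, 48, 86, 60, 2, 62, 89]
Insert 60: [12, 17, 48, 60, 86, 2, 62, 89]
Insert 2: [2, 12, 17, 48, 60, 86, 62, 89]
Insert 62: [2, 12, 17, 48, 60, 62, 86, 89]
Insert 89: [2, 12, 17, 48, 60, 62, 86, 89]

Sorted: [2, 12, 17, 48, 60, 62, 86, 89]


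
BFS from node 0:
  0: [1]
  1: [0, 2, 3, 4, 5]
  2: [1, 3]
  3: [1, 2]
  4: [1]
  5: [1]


Visit 0, enqueue [1]
Visit 1, enqueue [2, 3, 4, 5]
Visit 2, enqueue []
Visit 3, enqueue []
Visit 4, enqueue []
Visit 5, enqueue []

BFS order: [0, 1, 2, 3, 4, 5]


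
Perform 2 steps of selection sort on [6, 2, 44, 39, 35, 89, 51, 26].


Initial: [6, 2, 44, 39, 35, 89, 51, 26]
Step 1: min=2 at 1
  Swap: [2, 6, 44, 39, 35, 89, 51, 26]
Step 2: min=6 at 1
  Swap: [2, 6, 44, 39, 35, 89, 51, 26]

After 2 steps: [2, 6, 44, 39, 35, 89, 51, 26]


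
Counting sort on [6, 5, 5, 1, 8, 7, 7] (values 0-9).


Input: [6, 5, 5, 1, 8, 7, 7]
Counts: [0, 1, 0, 0, 0, 2, 1, 2, 1, 0]

Sorted: [1, 5, 5, 6, 7, 7, 8]


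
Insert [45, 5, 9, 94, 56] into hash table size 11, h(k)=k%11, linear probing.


Insert 45: h=1 -> slot 1
Insert 5: h=5 -> slot 5
Insert 9: h=9 -> slot 9
Insert 94: h=6 -> slot 6
Insert 56: h=1, 1 probes -> slot 2

Table: [None, 45, 56, None, None, 5, 94, None, None, 9, None]


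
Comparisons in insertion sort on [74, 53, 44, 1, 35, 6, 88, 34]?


Algorithm: insertion sort
Input: [74, 53, 44, 1, 35, 6, 88, 34]
Sorted: [1, 6, 34, 35, 44, 53, 74, 88]

22


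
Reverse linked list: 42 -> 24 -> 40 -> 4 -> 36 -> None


Step 1: curr=42, set curr.next=prev(None) | reversed so far: 42
Step 2: curr=24, set curr.next=prev(42) | reversed so far: 24 -> 42
Step 3: curr=40, set curr.next=prev(24) | reversed so far: 40 -> 24 -> 42
Step 4: curr=4, set curr.next=prev(40) | reversed so far: 4 -> 40 -> 24 -> 42
Step 5: curr=36, set curr.next=prev(4) | reversed so far: 36 -> 4 -> 40 -> 24 -> 42

36 -> 4 -> 40 -> 24 -> 42 -> None


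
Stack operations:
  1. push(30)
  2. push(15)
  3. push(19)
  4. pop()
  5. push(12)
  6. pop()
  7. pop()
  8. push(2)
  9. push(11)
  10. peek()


push(30) -> [30]
push(15) -> [30, 15]
push(19) -> [30, 15, 19]
pop()->19, [30, 15]
push(12) -> [30, 15, 12]
pop()->12, [30, 15]
pop()->15, [30]
push(2) -> [30, 2]
push(11) -> [30, 2, 11]
peek()->11

Final stack: [30, 2, 11]


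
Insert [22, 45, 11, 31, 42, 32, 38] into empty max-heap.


Insert 22: [22]
Insert 45: [45, 22]
Insert 11: [45, 22, 11]
Insert 31: [45, 31, 11, 22]
Insert 42: [45, 42, 11, 22, 31]
Insert 32: [45, 42, 32, 22, 31, 11]
Insert 38: [45, 42, 38, 22, 31, 11, 32]

Final heap: [45, 42, 38, 22, 31, 11, 32]


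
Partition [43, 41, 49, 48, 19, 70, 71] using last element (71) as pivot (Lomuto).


Pivot: 71
  43 <= 71: advance i (no swap)
  41 <= 71: advance i (no swap)
  49 <= 71: advance i (no swap)
  48 <= 71: advance i (no swap)
  19 <= 71: advance i (no swap)
  70 <= 71: advance i (no swap)
Place pivot at 6: [43, 41, 49, 48, 19, 70, 71]

Partitioned: [43, 41, 49, 48, 19, 70, 71]


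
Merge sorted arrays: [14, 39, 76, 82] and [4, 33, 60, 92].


Take 4 from B
Take 14 from A
Take 33 from B
Take 39 from A
Take 60 from B
Take 76 from A
Take 82 from A

Merged: [4, 14, 33, 39, 60, 76, 82, 92]


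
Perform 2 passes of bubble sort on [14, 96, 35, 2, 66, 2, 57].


Initial: [14, 96, 35, 2, 66, 2, 57]
Pass 1: [14, 35, 2, 66, 2, 57, 96] (5 swaps)
Pass 2: [14, 2, 35, 2, 57, 66, 96] (3 swaps)

After 2 passes: [14, 2, 35, 2, 57, 66, 96]


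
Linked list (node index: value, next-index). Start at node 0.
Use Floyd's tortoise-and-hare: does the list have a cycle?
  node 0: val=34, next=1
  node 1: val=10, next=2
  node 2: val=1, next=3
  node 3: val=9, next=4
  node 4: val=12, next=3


Floyd's tortoise (slow, +1) and hare (fast, +2):
  init: slow=0, fast=0
  step 1: slow=1, fast=2
  step 2: slow=2, fast=4
  step 3: slow=3, fast=4
  step 4: slow=4, fast=4
  slow == fast at node 4: cycle detected

Cycle: yes


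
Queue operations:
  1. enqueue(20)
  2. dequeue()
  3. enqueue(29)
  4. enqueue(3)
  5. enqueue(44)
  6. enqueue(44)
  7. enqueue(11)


enqueue(20) -> [20]
dequeue()->20, []
enqueue(29) -> [29]
enqueue(3) -> [29, 3]
enqueue(44) -> [29, 3, 44]
enqueue(44) -> [29, 3, 44, 44]
enqueue(11) -> [29, 3, 44, 44, 11]

Final queue: [29, 3, 44, 44, 11]


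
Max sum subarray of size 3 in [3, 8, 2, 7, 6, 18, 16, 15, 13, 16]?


[0:3]: 13
[1:4]: 17
[2:5]: 15
[3:6]: 31
[4:7]: 40
[5:8]: 49
[6:9]: 44
[7:10]: 44

Max: 49 at [5:8]


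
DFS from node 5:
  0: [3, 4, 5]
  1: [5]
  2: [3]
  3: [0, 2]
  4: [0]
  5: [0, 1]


Visit 5, push [1, 0]
Visit 0, push [4, 3]
Visit 3, push [2]
Visit 2, push []
Visit 4, push []
Visit 1, push []

DFS order: [5, 0, 3, 2, 4, 1]


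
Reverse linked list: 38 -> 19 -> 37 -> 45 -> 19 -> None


Step 1: curr=38, set curr.next=prev(None) | reversed so far: 38
Step 2: curr=19, set curr.next=prev(38) | reversed so far: 19 -> 38
Step 3: curr=37, set curr.next=prev(19) | reversed so far: 37 -> 19 -> 38
Step 4: curr=45, set curr.next=prev(37) | reversed so far: 45 -> 37 -> 19 -> 38
Step 5: curr=19, set curr.next=prev(45) | reversed so far: 19 -> 45 -> 37 -> 19 -> 38

19 -> 45 -> 37 -> 19 -> 38 -> None


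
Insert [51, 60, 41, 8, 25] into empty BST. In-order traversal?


Insert 51: root
Insert 60: R from 51
Insert 41: L from 51
Insert 8: L from 51 -> L from 41
Insert 25: L from 51 -> L from 41 -> R from 8

In-order: [8, 25, 41, 51, 60]


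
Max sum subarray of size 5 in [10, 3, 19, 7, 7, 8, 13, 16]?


[0:5]: 46
[1:6]: 44
[2:7]: 54
[3:8]: 51

Max: 54 at [2:7]


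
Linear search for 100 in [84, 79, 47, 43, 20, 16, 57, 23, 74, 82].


i=0: 84!=100
i=1: 79!=100
i=2: 47!=100
i=3: 43!=100
i=4: 20!=100
i=5: 16!=100
i=6: 57!=100
i=7: 23!=100
i=8: 74!=100
i=9: 82!=100

Not found, 10 comps


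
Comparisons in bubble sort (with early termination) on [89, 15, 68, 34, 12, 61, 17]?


Algorithm: bubble sort (with early termination)
Input: [89, 15, 68, 34, 12, 61, 17]
Sorted: [12, 15, 17, 34, 61, 68, 89]

20


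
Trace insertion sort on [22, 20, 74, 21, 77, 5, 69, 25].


Initial: [22, 20, 74, 21, 77, 5, 69, 25]
Insert 20: [20, 22, 74, 21, 77, 5, 69, 25]
Insert 74: [20, 22, 74, 21, 77, 5, 69, 25]
Insert 21: [20, 21, 22, 74, 77, 5, 69, 25]
Insert 77: [20, 21, 22, 74, 77, 5, 69, 25]
Insert 5: [5, 20, 21, 22, 74, 77, 69, 25]
Insert 69: [5, 20, 21, 22, 69, 74, 77, 25]
Insert 25: [5, 20, 21, 22, 25, 69, 74, 77]

Sorted: [5, 20, 21, 22, 25, 69, 74, 77]


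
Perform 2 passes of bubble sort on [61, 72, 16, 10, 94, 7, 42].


Initial: [61, 72, 16, 10, 94, 7, 42]
Pass 1: [61, 16, 10, 72, 7, 42, 94] (4 swaps)
Pass 2: [16, 10, 61, 7, 42, 72, 94] (4 swaps)

After 2 passes: [16, 10, 61, 7, 42, 72, 94]


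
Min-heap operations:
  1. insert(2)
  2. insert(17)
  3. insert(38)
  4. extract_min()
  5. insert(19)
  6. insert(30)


insert(2) -> [2]
insert(17) -> [2, 17]
insert(38) -> [2, 17, 38]
extract_min()->2, [17, 38]
insert(19) -> [17, 38, 19]
insert(30) -> [17, 30, 19, 38]

Final heap: [17, 30, 19, 38]


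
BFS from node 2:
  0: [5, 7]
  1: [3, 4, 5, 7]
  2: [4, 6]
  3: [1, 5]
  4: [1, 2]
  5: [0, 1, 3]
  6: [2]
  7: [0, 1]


Visit 2, enqueue [4, 6]
Visit 4, enqueue [1]
Visit 6, enqueue []
Visit 1, enqueue [3, 5, 7]
Visit 3, enqueue []
Visit 5, enqueue [0]
Visit 7, enqueue []
Visit 0, enqueue []

BFS order: [2, 4, 6, 1, 3, 5, 7, 0]


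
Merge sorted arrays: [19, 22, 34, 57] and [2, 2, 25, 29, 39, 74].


Take 2 from B
Take 2 from B
Take 19 from A
Take 22 from A
Take 25 from B
Take 29 from B
Take 34 from A
Take 39 from B
Take 57 from A

Merged: [2, 2, 19, 22, 25, 29, 34, 39, 57, 74]


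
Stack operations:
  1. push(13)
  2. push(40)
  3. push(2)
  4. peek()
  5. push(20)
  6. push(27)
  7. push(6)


push(13) -> [13]
push(40) -> [13, 40]
push(2) -> [13, 40, 2]
peek()->2
push(20) -> [13, 40, 2, 20]
push(27) -> [13, 40, 2, 20, 27]
push(6) -> [13, 40, 2, 20, 27, 6]

Final stack: [13, 40, 2, 20, 27, 6]


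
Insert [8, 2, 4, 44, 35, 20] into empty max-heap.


Insert 8: [8]
Insert 2: [8, 2]
Insert 4: [8, 2, 4]
Insert 44: [44, 8, 4, 2]
Insert 35: [44, 35, 4, 2, 8]
Insert 20: [44, 35, 20, 2, 8, 4]

Final heap: [44, 35, 20, 2, 8, 4]


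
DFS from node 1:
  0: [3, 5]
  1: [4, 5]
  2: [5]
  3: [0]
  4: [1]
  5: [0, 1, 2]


Visit 1, push [5, 4]
Visit 4, push []
Visit 5, push [2, 0]
Visit 0, push [3]
Visit 3, push []
Visit 2, push []

DFS order: [1, 4, 5, 0, 3, 2]


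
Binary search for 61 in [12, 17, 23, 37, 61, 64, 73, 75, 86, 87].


Step 1: lo=0, hi=9, mid=4, val=61

Found at index 4


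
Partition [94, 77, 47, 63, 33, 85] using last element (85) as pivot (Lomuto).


Pivot: 85
  77 <= 85: swap -> [77, 94, 47, 63, 33, 85]
  47 <= 85: swap -> [77, 47, 94, 63, 33, 85]
  63 <= 85: swap -> [77, 47, 63, 94, 33, 85]
  33 <= 85: swap -> [77, 47, 63, 33, 94, 85]
Place pivot at 4: [77, 47, 63, 33, 85, 94]

Partitioned: [77, 47, 63, 33, 85, 94]


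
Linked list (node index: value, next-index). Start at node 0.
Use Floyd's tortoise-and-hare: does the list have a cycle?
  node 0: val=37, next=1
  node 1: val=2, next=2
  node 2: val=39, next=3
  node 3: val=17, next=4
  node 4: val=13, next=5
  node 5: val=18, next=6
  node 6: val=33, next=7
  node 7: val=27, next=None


Floyd's tortoise (slow, +1) and hare (fast, +2):
  init: slow=0, fast=0
  step 1: slow=1, fast=2
  step 2: slow=2, fast=4
  step 3: slow=3, fast=6
  step 4: fast 6->7->None, no cycle

Cycle: no


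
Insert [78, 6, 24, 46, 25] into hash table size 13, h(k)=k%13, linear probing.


Insert 78: h=0 -> slot 0
Insert 6: h=6 -> slot 6
Insert 24: h=11 -> slot 11
Insert 46: h=7 -> slot 7
Insert 25: h=12 -> slot 12

Table: [78, None, None, None, None, None, 6, 46, None, None, None, 24, 25]


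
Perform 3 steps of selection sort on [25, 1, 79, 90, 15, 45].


Initial: [25, 1, 79, 90, 15, 45]
Step 1: min=1 at 1
  Swap: [1, 25, 79, 90, 15, 45]
Step 2: min=15 at 4
  Swap: [1, 15, 79, 90, 25, 45]
Step 3: min=25 at 4
  Swap: [1, 15, 25, 90, 79, 45]

After 3 steps: [1, 15, 25, 90, 79, 45]


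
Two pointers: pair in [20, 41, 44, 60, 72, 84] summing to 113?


lo=0(20)+hi=5(84)=104
lo=1(41)+hi=5(84)=125
lo=1(41)+hi=4(72)=113

Yes: 41+72=113


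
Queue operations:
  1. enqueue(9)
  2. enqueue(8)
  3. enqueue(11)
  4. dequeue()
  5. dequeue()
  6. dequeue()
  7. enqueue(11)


enqueue(9) -> [9]
enqueue(8) -> [9, 8]
enqueue(11) -> [9, 8, 11]
dequeue()->9, [8, 11]
dequeue()->8, [11]
dequeue()->11, []
enqueue(11) -> [11]

Final queue: [11]


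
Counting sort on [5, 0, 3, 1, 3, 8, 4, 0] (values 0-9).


Input: [5, 0, 3, 1, 3, 8, 4, 0]
Counts: [2, 1, 0, 2, 1, 1, 0, 0, 1, 0]

Sorted: [0, 0, 1, 3, 3, 4, 5, 8]


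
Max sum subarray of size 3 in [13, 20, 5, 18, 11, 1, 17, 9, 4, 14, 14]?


[0:3]: 38
[1:4]: 43
[2:5]: 34
[3:6]: 30
[4:7]: 29
[5:8]: 27
[6:9]: 30
[7:10]: 27
[8:11]: 32

Max: 43 at [1:4]


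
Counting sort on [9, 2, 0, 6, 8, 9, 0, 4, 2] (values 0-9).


Input: [9, 2, 0, 6, 8, 9, 0, 4, 2]
Counts: [2, 0, 2, 0, 1, 0, 1, 0, 1, 2]

Sorted: [0, 0, 2, 2, 4, 6, 8, 9, 9]


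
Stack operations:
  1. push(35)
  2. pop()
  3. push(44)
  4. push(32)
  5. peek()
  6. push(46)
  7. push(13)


push(35) -> [35]
pop()->35, []
push(44) -> [44]
push(32) -> [44, 32]
peek()->32
push(46) -> [44, 32, 46]
push(13) -> [44, 32, 46, 13]

Final stack: [44, 32, 46, 13]


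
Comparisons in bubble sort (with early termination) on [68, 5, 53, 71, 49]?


Algorithm: bubble sort (with early termination)
Input: [68, 5, 53, 71, 49]
Sorted: [5, 49, 53, 68, 71]

10


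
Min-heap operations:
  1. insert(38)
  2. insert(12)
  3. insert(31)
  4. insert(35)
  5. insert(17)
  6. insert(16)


insert(38) -> [38]
insert(12) -> [12, 38]
insert(31) -> [12, 38, 31]
insert(35) -> [12, 35, 31, 38]
insert(17) -> [12, 17, 31, 38, 35]
insert(16) -> [12, 17, 16, 38, 35, 31]

Final heap: [12, 17, 16, 38, 35, 31]


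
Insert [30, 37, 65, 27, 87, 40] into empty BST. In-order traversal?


Insert 30: root
Insert 37: R from 30
Insert 65: R from 30 -> R from 37
Insert 27: L from 30
Insert 87: R from 30 -> R from 37 -> R from 65
Insert 40: R from 30 -> R from 37 -> L from 65

In-order: [27, 30, 37, 40, 65, 87]


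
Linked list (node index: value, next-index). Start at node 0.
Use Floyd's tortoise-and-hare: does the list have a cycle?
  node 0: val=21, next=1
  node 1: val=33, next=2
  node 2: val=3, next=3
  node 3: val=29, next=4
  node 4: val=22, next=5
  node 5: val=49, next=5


Floyd's tortoise (slow, +1) and hare (fast, +2):
  init: slow=0, fast=0
  step 1: slow=1, fast=2
  step 2: slow=2, fast=4
  step 3: slow=3, fast=5
  step 4: slow=4, fast=5
  step 5: slow=5, fast=5
  slow == fast at node 5: cycle detected

Cycle: yes


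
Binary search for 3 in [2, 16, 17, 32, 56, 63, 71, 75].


Step 1: lo=0, hi=7, mid=3, val=32
Step 2: lo=0, hi=2, mid=1, val=16
Step 3: lo=0, hi=0, mid=0, val=2

Not found


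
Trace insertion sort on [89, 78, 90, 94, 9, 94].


Initial: [89, 78, 90, 94, 9, 94]
Insert 78: [78, 89, 90, 94, 9, 94]
Insert 90: [78, 89, 90, 94, 9, 94]
Insert 94: [78, 89, 90, 94, 9, 94]
Insert 9: [9, 78, 89, 90, 94, 94]
Insert 94: [9, 78, 89, 90, 94, 94]

Sorted: [9, 78, 89, 90, 94, 94]


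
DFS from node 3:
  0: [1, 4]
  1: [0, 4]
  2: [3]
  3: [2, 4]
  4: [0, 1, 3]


Visit 3, push [4, 2]
Visit 2, push []
Visit 4, push [1, 0]
Visit 0, push [1]
Visit 1, push []

DFS order: [3, 2, 4, 0, 1]


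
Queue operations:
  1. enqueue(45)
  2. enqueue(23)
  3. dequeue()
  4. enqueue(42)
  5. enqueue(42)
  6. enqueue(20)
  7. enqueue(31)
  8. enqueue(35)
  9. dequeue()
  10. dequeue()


enqueue(45) -> [45]
enqueue(23) -> [45, 23]
dequeue()->45, [23]
enqueue(42) -> [23, 42]
enqueue(42) -> [23, 42, 42]
enqueue(20) -> [23, 42, 42, 20]
enqueue(31) -> [23, 42, 42, 20, 31]
enqueue(35) -> [23, 42, 42, 20, 31, 35]
dequeue()->23, [42, 42, 20, 31, 35]
dequeue()->42, [42, 20, 31, 35]

Final queue: [42, 20, 31, 35]


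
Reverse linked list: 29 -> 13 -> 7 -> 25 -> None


Step 1: curr=29, set curr.next=prev(None) | reversed so far: 29
Step 2: curr=13, set curr.next=prev(29) | reversed so far: 13 -> 29
Step 3: curr=7, set curr.next=prev(13) | reversed so far: 7 -> 13 -> 29
Step 4: curr=25, set curr.next=prev(7) | reversed so far: 25 -> 7 -> 13 -> 29

25 -> 7 -> 13 -> 29 -> None


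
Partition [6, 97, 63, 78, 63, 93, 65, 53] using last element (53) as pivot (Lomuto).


Pivot: 53
  6 <= 53: advance i (no swap)
Place pivot at 1: [6, 53, 63, 78, 63, 93, 65, 97]

Partitioned: [6, 53, 63, 78, 63, 93, 65, 97]


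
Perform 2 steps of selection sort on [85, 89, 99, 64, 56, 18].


Initial: [85, 89, 99, 64, 56, 18]
Step 1: min=18 at 5
  Swap: [18, 89, 99, 64, 56, 85]
Step 2: min=56 at 4
  Swap: [18, 56, 99, 64, 89, 85]

After 2 steps: [18, 56, 99, 64, 89, 85]


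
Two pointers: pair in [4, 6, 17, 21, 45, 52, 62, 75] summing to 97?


lo=0(4)+hi=7(75)=79
lo=1(6)+hi=7(75)=81
lo=2(17)+hi=7(75)=92
lo=3(21)+hi=7(75)=96
lo=4(45)+hi=7(75)=120
lo=4(45)+hi=6(62)=107
lo=4(45)+hi=5(52)=97

Yes: 45+52=97


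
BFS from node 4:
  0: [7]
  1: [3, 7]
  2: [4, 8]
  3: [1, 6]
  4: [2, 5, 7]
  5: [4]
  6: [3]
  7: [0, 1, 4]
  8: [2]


Visit 4, enqueue [2, 5, 7]
Visit 2, enqueue [8]
Visit 5, enqueue []
Visit 7, enqueue [0, 1]
Visit 8, enqueue []
Visit 0, enqueue []
Visit 1, enqueue [3]
Visit 3, enqueue [6]
Visit 6, enqueue []

BFS order: [4, 2, 5, 7, 8, 0, 1, 3, 6]


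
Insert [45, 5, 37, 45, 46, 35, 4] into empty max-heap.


Insert 45: [45]
Insert 5: [45, 5]
Insert 37: [45, 5, 37]
Insert 45: [45, 45, 37, 5]
Insert 46: [46, 45, 37, 5, 45]
Insert 35: [46, 45, 37, 5, 45, 35]
Insert 4: [46, 45, 37, 5, 45, 35, 4]

Final heap: [46, 45, 37, 5, 45, 35, 4]


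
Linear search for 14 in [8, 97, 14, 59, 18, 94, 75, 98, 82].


i=0: 8!=14
i=1: 97!=14
i=2: 14==14 found!

Found at 2, 3 comps


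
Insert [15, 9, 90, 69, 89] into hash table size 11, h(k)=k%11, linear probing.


Insert 15: h=4 -> slot 4
Insert 9: h=9 -> slot 9
Insert 90: h=2 -> slot 2
Insert 69: h=3 -> slot 3
Insert 89: h=1 -> slot 1

Table: [None, 89, 90, 69, 15, None, None, None, None, 9, None]


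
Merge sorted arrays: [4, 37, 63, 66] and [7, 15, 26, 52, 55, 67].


Take 4 from A
Take 7 from B
Take 15 from B
Take 26 from B
Take 37 from A
Take 52 from B
Take 55 from B
Take 63 from A
Take 66 from A

Merged: [4, 7, 15, 26, 37, 52, 55, 63, 66, 67]


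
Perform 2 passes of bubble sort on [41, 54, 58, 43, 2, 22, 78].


Initial: [41, 54, 58, 43, 2, 22, 78]
Pass 1: [41, 54, 43, 2, 22, 58, 78] (3 swaps)
Pass 2: [41, 43, 2, 22, 54, 58, 78] (3 swaps)

After 2 passes: [41, 43, 2, 22, 54, 58, 78]


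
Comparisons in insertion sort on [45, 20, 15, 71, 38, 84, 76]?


Algorithm: insertion sort
Input: [45, 20, 15, 71, 38, 84, 76]
Sorted: [15, 20, 38, 45, 71, 76, 84]

10


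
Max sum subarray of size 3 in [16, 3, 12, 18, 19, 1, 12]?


[0:3]: 31
[1:4]: 33
[2:5]: 49
[3:6]: 38
[4:7]: 32

Max: 49 at [2:5]


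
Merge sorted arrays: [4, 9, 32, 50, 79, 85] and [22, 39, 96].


Take 4 from A
Take 9 from A
Take 22 from B
Take 32 from A
Take 39 from B
Take 50 from A
Take 79 from A
Take 85 from A

Merged: [4, 9, 22, 32, 39, 50, 79, 85, 96]


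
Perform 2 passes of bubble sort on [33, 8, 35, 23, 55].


Initial: [33, 8, 35, 23, 55]
Pass 1: [8, 33, 23, 35, 55] (2 swaps)
Pass 2: [8, 23, 33, 35, 55] (1 swaps)

After 2 passes: [8, 23, 33, 35, 55]


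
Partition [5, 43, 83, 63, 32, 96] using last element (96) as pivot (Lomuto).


Pivot: 96
  5 <= 96: advance i (no swap)
  43 <= 96: advance i (no swap)
  83 <= 96: advance i (no swap)
  63 <= 96: advance i (no swap)
  32 <= 96: advance i (no swap)
Place pivot at 5: [5, 43, 83, 63, 32, 96]

Partitioned: [5, 43, 83, 63, 32, 96]


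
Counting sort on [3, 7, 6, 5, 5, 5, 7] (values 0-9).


Input: [3, 7, 6, 5, 5, 5, 7]
Counts: [0, 0, 0, 1, 0, 3, 1, 2, 0, 0]

Sorted: [3, 5, 5, 5, 6, 7, 7]


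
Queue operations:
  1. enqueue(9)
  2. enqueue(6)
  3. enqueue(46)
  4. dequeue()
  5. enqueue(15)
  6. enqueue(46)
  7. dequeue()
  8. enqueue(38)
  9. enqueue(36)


enqueue(9) -> [9]
enqueue(6) -> [9, 6]
enqueue(46) -> [9, 6, 46]
dequeue()->9, [6, 46]
enqueue(15) -> [6, 46, 15]
enqueue(46) -> [6, 46, 15, 46]
dequeue()->6, [46, 15, 46]
enqueue(38) -> [46, 15, 46, 38]
enqueue(36) -> [46, 15, 46, 38, 36]

Final queue: [46, 15, 46, 38, 36]


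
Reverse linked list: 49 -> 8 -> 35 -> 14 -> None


Step 1: curr=49, set curr.next=prev(None) | reversed so far: 49
Step 2: curr=8, set curr.next=prev(49) | reversed so far: 8 -> 49
Step 3: curr=35, set curr.next=prev(8) | reversed so far: 35 -> 8 -> 49
Step 4: curr=14, set curr.next=prev(35) | reversed so far: 14 -> 35 -> 8 -> 49

14 -> 35 -> 8 -> 49 -> None


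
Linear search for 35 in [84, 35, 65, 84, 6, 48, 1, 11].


i=0: 84!=35
i=1: 35==35 found!

Found at 1, 2 comps


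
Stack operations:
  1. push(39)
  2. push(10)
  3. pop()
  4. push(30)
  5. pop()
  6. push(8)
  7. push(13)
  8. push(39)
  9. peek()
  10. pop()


push(39) -> [39]
push(10) -> [39, 10]
pop()->10, [39]
push(30) -> [39, 30]
pop()->30, [39]
push(8) -> [39, 8]
push(13) -> [39, 8, 13]
push(39) -> [39, 8, 13, 39]
peek()->39
pop()->39, [39, 8, 13]

Final stack: [39, 8, 13]


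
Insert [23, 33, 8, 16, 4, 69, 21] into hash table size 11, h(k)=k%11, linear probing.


Insert 23: h=1 -> slot 1
Insert 33: h=0 -> slot 0
Insert 8: h=8 -> slot 8
Insert 16: h=5 -> slot 5
Insert 4: h=4 -> slot 4
Insert 69: h=3 -> slot 3
Insert 21: h=10 -> slot 10

Table: [33, 23, None, 69, 4, 16, None, None, 8, None, 21]


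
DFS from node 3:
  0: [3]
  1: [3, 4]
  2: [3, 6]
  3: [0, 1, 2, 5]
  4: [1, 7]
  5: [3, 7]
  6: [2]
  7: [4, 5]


Visit 3, push [5, 2, 1, 0]
Visit 0, push []
Visit 1, push [4]
Visit 4, push [7]
Visit 7, push [5]
Visit 5, push []
Visit 2, push [6]
Visit 6, push []

DFS order: [3, 0, 1, 4, 7, 5, 2, 6]


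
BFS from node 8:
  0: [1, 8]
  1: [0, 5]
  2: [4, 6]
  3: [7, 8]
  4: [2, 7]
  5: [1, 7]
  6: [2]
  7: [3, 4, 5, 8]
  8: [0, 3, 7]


Visit 8, enqueue [0, 3, 7]
Visit 0, enqueue [1]
Visit 3, enqueue []
Visit 7, enqueue [4, 5]
Visit 1, enqueue []
Visit 4, enqueue [2]
Visit 5, enqueue []
Visit 2, enqueue [6]
Visit 6, enqueue []

BFS order: [8, 0, 3, 7, 1, 4, 5, 2, 6]


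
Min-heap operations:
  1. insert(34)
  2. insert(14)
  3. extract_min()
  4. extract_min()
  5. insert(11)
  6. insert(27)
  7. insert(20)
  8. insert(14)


insert(34) -> [34]
insert(14) -> [14, 34]
extract_min()->14, [34]
extract_min()->34, []
insert(11) -> [11]
insert(27) -> [11, 27]
insert(20) -> [11, 27, 20]
insert(14) -> [11, 14, 20, 27]

Final heap: [11, 14, 20, 27]


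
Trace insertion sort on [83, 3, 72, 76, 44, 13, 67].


Initial: [83, 3, 72, 76, 44, 13, 67]
Insert 3: [3, 83, 72, 76, 44, 13, 67]
Insert 72: [3, 72, 83, 76, 44, 13, 67]
Insert 76: [3, 72, 76, 83, 44, 13, 67]
Insert 44: [3, 44, 72, 76, 83, 13, 67]
Insert 13: [3, 13, 44, 72, 76, 83, 67]
Insert 67: [3, 13, 44, 67, 72, 76, 83]

Sorted: [3, 13, 44, 67, 72, 76, 83]


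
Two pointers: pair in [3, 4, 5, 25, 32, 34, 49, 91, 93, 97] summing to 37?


lo=0(3)+hi=9(97)=100
lo=0(3)+hi=8(93)=96
lo=0(3)+hi=7(91)=94
lo=0(3)+hi=6(49)=52
lo=0(3)+hi=5(34)=37

Yes: 3+34=37


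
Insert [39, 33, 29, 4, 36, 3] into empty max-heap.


Insert 39: [39]
Insert 33: [39, 33]
Insert 29: [39, 33, 29]
Insert 4: [39, 33, 29, 4]
Insert 36: [39, 36, 29, 4, 33]
Insert 3: [39, 36, 29, 4, 33, 3]

Final heap: [39, 36, 29, 4, 33, 3]


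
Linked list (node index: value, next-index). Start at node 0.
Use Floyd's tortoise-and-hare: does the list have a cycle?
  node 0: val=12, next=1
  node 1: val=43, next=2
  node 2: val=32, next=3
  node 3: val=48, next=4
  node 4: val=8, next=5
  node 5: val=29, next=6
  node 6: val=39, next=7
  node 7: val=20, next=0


Floyd's tortoise (slow, +1) and hare (fast, +2):
  init: slow=0, fast=0
  step 1: slow=1, fast=2
  step 2: slow=2, fast=4
  step 3: slow=3, fast=6
  step 4: slow=4, fast=0
  step 5: slow=5, fast=2
  step 6: slow=6, fast=4
  step 7: slow=7, fast=6
  step 8: slow=0, fast=0
  slow == fast at node 0: cycle detected

Cycle: yes


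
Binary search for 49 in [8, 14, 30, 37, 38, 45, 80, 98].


Step 1: lo=0, hi=7, mid=3, val=37
Step 2: lo=4, hi=7, mid=5, val=45
Step 3: lo=6, hi=7, mid=6, val=80

Not found


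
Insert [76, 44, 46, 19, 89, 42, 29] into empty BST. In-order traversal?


Insert 76: root
Insert 44: L from 76
Insert 46: L from 76 -> R from 44
Insert 19: L from 76 -> L from 44
Insert 89: R from 76
Insert 42: L from 76 -> L from 44 -> R from 19
Insert 29: L from 76 -> L from 44 -> R from 19 -> L from 42

In-order: [19, 29, 42, 44, 46, 76, 89]


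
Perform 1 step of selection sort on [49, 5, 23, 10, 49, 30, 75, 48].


Initial: [49, 5, 23, 10, 49, 30, 75, 48]
Step 1: min=5 at 1
  Swap: [5, 49, 23, 10, 49, 30, 75, 48]

After 1 step: [5, 49, 23, 10, 49, 30, 75, 48]


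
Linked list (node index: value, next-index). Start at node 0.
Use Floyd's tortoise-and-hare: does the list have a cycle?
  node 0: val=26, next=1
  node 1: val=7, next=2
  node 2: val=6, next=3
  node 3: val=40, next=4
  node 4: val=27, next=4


Floyd's tortoise (slow, +1) and hare (fast, +2):
  init: slow=0, fast=0
  step 1: slow=1, fast=2
  step 2: slow=2, fast=4
  step 3: slow=3, fast=4
  step 4: slow=4, fast=4
  slow == fast at node 4: cycle detected

Cycle: yes


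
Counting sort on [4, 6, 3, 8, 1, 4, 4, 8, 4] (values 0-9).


Input: [4, 6, 3, 8, 1, 4, 4, 8, 4]
Counts: [0, 1, 0, 1, 4, 0, 1, 0, 2, 0]

Sorted: [1, 3, 4, 4, 4, 4, 6, 8, 8]


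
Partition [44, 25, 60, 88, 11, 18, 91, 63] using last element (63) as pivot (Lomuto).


Pivot: 63
  44 <= 63: advance i (no swap)
  25 <= 63: advance i (no swap)
  60 <= 63: advance i (no swap)
  11 <= 63: swap -> [44, 25, 60, 11, 88, 18, 91, 63]
  18 <= 63: swap -> [44, 25, 60, 11, 18, 88, 91, 63]
Place pivot at 5: [44, 25, 60, 11, 18, 63, 91, 88]

Partitioned: [44, 25, 60, 11, 18, 63, 91, 88]


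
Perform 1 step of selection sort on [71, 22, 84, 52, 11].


Initial: [71, 22, 84, 52, 11]
Step 1: min=11 at 4
  Swap: [11, 22, 84, 52, 71]

After 1 step: [11, 22, 84, 52, 71]


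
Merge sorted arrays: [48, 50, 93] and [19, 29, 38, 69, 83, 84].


Take 19 from B
Take 29 from B
Take 38 from B
Take 48 from A
Take 50 from A
Take 69 from B
Take 83 from B
Take 84 from B

Merged: [19, 29, 38, 48, 50, 69, 83, 84, 93]


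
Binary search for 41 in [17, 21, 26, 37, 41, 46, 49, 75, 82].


Step 1: lo=0, hi=8, mid=4, val=41

Found at index 4


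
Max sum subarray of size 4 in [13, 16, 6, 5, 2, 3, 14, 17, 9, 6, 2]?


[0:4]: 40
[1:5]: 29
[2:6]: 16
[3:7]: 24
[4:8]: 36
[5:9]: 43
[6:10]: 46
[7:11]: 34

Max: 46 at [6:10]


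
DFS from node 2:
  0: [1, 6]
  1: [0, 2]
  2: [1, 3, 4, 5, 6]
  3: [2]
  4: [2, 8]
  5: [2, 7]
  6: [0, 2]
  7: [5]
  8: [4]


Visit 2, push [6, 5, 4, 3, 1]
Visit 1, push [0]
Visit 0, push [6]
Visit 6, push []
Visit 3, push []
Visit 4, push [8]
Visit 8, push []
Visit 5, push [7]
Visit 7, push []

DFS order: [2, 1, 0, 6, 3, 4, 8, 5, 7]


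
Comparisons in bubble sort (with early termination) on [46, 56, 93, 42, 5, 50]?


Algorithm: bubble sort (with early termination)
Input: [46, 56, 93, 42, 5, 50]
Sorted: [5, 42, 46, 50, 56, 93]

15


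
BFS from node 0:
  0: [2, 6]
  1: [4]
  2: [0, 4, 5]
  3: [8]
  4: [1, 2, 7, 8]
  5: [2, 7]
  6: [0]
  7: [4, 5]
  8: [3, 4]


Visit 0, enqueue [2, 6]
Visit 2, enqueue [4, 5]
Visit 6, enqueue []
Visit 4, enqueue [1, 7, 8]
Visit 5, enqueue []
Visit 1, enqueue []
Visit 7, enqueue []
Visit 8, enqueue [3]
Visit 3, enqueue []

BFS order: [0, 2, 6, 4, 5, 1, 7, 8, 3]


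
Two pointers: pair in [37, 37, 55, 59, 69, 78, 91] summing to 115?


lo=0(37)+hi=6(91)=128
lo=0(37)+hi=5(78)=115

Yes: 37+78=115


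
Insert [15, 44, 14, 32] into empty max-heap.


Insert 15: [15]
Insert 44: [44, 15]
Insert 14: [44, 15, 14]
Insert 32: [44, 32, 14, 15]

Final heap: [44, 32, 14, 15]


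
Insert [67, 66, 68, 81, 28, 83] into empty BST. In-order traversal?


Insert 67: root
Insert 66: L from 67
Insert 68: R from 67
Insert 81: R from 67 -> R from 68
Insert 28: L from 67 -> L from 66
Insert 83: R from 67 -> R from 68 -> R from 81

In-order: [28, 66, 67, 68, 81, 83]


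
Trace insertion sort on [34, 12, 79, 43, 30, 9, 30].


Initial: [34, 12, 79, 43, 30, 9, 30]
Insert 12: [12, 34, 79, 43, 30, 9, 30]
Insert 79: [12, 34, 79, 43, 30, 9, 30]
Insert 43: [12, 34, 43, 79, 30, 9, 30]
Insert 30: [12, 30, 34, 43, 79, 9, 30]
Insert 9: [9, 12, 30, 34, 43, 79, 30]
Insert 30: [9, 12, 30, 30, 34, 43, 79]

Sorted: [9, 12, 30, 30, 34, 43, 79]


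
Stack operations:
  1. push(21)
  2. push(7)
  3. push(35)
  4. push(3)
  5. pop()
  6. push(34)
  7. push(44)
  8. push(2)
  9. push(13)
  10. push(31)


push(21) -> [21]
push(7) -> [21, 7]
push(35) -> [21, 7, 35]
push(3) -> [21, 7, 35, 3]
pop()->3, [21, 7, 35]
push(34) -> [21, 7, 35, 34]
push(44) -> [21, 7, 35, 34, 44]
push(2) -> [21, 7, 35, 34, 44, 2]
push(13) -> [21, 7, 35, 34, 44, 2, 13]
push(31) -> [21, 7, 35, 34, 44, 2, 13, 31]

Final stack: [21, 7, 35, 34, 44, 2, 13, 31]


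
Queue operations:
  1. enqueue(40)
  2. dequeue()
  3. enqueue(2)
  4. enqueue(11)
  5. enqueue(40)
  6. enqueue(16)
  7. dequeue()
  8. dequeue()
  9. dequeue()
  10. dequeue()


enqueue(40) -> [40]
dequeue()->40, []
enqueue(2) -> [2]
enqueue(11) -> [2, 11]
enqueue(40) -> [2, 11, 40]
enqueue(16) -> [2, 11, 40, 16]
dequeue()->2, [11, 40, 16]
dequeue()->11, [40, 16]
dequeue()->40, [16]
dequeue()->16, []

Final queue: []


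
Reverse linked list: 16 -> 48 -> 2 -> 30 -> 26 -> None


Step 1: curr=16, set curr.next=prev(None) | reversed so far: 16
Step 2: curr=48, set curr.next=prev(16) | reversed so far: 48 -> 16
Step 3: curr=2, set curr.next=prev(48) | reversed so far: 2 -> 48 -> 16
Step 4: curr=30, set curr.next=prev(2) | reversed so far: 30 -> 2 -> 48 -> 16
Step 5: curr=26, set curr.next=prev(30) | reversed so far: 26 -> 30 -> 2 -> 48 -> 16

26 -> 30 -> 2 -> 48 -> 16 -> None


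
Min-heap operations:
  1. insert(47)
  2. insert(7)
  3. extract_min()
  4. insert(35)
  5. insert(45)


insert(47) -> [47]
insert(7) -> [7, 47]
extract_min()->7, [47]
insert(35) -> [35, 47]
insert(45) -> [35, 47, 45]

Final heap: [35, 47, 45]


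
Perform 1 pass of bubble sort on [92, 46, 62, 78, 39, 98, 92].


Initial: [92, 46, 62, 78, 39, 98, 92]
Pass 1: [46, 62, 78, 39, 92, 92, 98] (5 swaps)

After 1 pass: [46, 62, 78, 39, 92, 92, 98]


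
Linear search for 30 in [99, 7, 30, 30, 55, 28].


i=0: 99!=30
i=1: 7!=30
i=2: 30==30 found!

Found at 2, 3 comps


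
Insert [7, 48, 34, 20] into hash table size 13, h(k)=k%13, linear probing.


Insert 7: h=7 -> slot 7
Insert 48: h=9 -> slot 9
Insert 34: h=8 -> slot 8
Insert 20: h=7, 3 probes -> slot 10

Table: [None, None, None, None, None, None, None, 7, 34, 48, 20, None, None]


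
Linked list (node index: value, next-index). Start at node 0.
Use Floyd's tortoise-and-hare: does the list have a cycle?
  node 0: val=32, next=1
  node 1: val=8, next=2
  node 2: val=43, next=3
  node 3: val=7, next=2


Floyd's tortoise (slow, +1) and hare (fast, +2):
  init: slow=0, fast=0
  step 1: slow=1, fast=2
  step 2: slow=2, fast=2
  slow == fast at node 2: cycle detected

Cycle: yes


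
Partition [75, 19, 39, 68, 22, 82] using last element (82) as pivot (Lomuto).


Pivot: 82
  75 <= 82: advance i (no swap)
  19 <= 82: advance i (no swap)
  39 <= 82: advance i (no swap)
  68 <= 82: advance i (no swap)
  22 <= 82: advance i (no swap)
Place pivot at 5: [75, 19, 39, 68, 22, 82]

Partitioned: [75, 19, 39, 68, 22, 82]


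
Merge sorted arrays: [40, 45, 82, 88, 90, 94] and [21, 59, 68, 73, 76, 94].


Take 21 from B
Take 40 from A
Take 45 from A
Take 59 from B
Take 68 from B
Take 73 from B
Take 76 from B
Take 82 from A
Take 88 from A
Take 90 from A
Take 94 from A

Merged: [21, 40, 45, 59, 68, 73, 76, 82, 88, 90, 94, 94]


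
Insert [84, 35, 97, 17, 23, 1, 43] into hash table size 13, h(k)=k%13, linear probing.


Insert 84: h=6 -> slot 6
Insert 35: h=9 -> slot 9
Insert 97: h=6, 1 probes -> slot 7
Insert 17: h=4 -> slot 4
Insert 23: h=10 -> slot 10
Insert 1: h=1 -> slot 1
Insert 43: h=4, 1 probes -> slot 5

Table: [None, 1, None, None, 17, 43, 84, 97, None, 35, 23, None, None]


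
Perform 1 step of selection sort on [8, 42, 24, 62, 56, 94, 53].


Initial: [8, 42, 24, 62, 56, 94, 53]
Step 1: min=8 at 0
  Swap: [8, 42, 24, 62, 56, 94, 53]

After 1 step: [8, 42, 24, 62, 56, 94, 53]


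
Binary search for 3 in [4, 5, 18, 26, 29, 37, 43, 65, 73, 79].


Step 1: lo=0, hi=9, mid=4, val=29
Step 2: lo=0, hi=3, mid=1, val=5
Step 3: lo=0, hi=0, mid=0, val=4

Not found


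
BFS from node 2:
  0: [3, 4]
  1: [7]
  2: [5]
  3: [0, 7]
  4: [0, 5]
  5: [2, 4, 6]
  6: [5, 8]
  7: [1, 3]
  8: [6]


Visit 2, enqueue [5]
Visit 5, enqueue [4, 6]
Visit 4, enqueue [0]
Visit 6, enqueue [8]
Visit 0, enqueue [3]
Visit 8, enqueue []
Visit 3, enqueue [7]
Visit 7, enqueue [1]
Visit 1, enqueue []

BFS order: [2, 5, 4, 6, 0, 8, 3, 7, 1]


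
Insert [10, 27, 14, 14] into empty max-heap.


Insert 10: [10]
Insert 27: [27, 10]
Insert 14: [27, 10, 14]
Insert 14: [27, 14, 14, 10]

Final heap: [27, 14, 14, 10]


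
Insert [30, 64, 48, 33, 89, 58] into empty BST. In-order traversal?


Insert 30: root
Insert 64: R from 30
Insert 48: R from 30 -> L from 64
Insert 33: R from 30 -> L from 64 -> L from 48
Insert 89: R from 30 -> R from 64
Insert 58: R from 30 -> L from 64 -> R from 48

In-order: [30, 33, 48, 58, 64, 89]


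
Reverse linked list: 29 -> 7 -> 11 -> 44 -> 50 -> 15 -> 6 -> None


Step 1: curr=29, set curr.next=prev(None) | reversed so far: 29
Step 2: curr=7, set curr.next=prev(29) | reversed so far: 7 -> 29
Step 3: curr=11, set curr.next=prev(7) | reversed so far: 11 -> 7 -> 29
Step 4: curr=44, set curr.next=prev(11) | reversed so far: 44 -> 11 -> 7 -> 29
Step 5: curr=50, set curr.next=prev(44) | reversed so far: 50 -> 44 -> 11 -> 7 -> 29
Step 6: curr=15, set curr.next=prev(50) | reversed so far: 15 -> 50 -> 44 -> 11 -> 7 -> 29
Step 7: curr=6, set curr.next=prev(15) | reversed so far: 6 -> 15 -> 50 -> 44 -> 11 -> 7 -> 29

6 -> 15 -> 50 -> 44 -> 11 -> 7 -> 29 -> None


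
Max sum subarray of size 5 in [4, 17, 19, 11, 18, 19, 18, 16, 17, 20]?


[0:5]: 69
[1:6]: 84
[2:7]: 85
[3:8]: 82
[4:9]: 88
[5:10]: 90

Max: 90 at [5:10]


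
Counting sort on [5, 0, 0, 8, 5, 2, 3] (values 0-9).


Input: [5, 0, 0, 8, 5, 2, 3]
Counts: [2, 0, 1, 1, 0, 2, 0, 0, 1, 0]

Sorted: [0, 0, 2, 3, 5, 5, 8]


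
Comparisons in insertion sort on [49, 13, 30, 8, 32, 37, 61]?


Algorithm: insertion sort
Input: [49, 13, 30, 8, 32, 37, 61]
Sorted: [8, 13, 30, 32, 37, 49, 61]

11


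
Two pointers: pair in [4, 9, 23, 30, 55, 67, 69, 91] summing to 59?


lo=0(4)+hi=7(91)=95
lo=0(4)+hi=6(69)=73
lo=0(4)+hi=5(67)=71
lo=0(4)+hi=4(55)=59

Yes: 4+55=59


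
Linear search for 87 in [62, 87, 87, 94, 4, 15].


i=0: 62!=87
i=1: 87==87 found!

Found at 1, 2 comps


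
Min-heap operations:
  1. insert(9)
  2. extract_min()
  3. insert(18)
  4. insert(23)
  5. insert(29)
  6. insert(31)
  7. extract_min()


insert(9) -> [9]
extract_min()->9, []
insert(18) -> [18]
insert(23) -> [18, 23]
insert(29) -> [18, 23, 29]
insert(31) -> [18, 23, 29, 31]
extract_min()->18, [23, 31, 29]

Final heap: [23, 31, 29]


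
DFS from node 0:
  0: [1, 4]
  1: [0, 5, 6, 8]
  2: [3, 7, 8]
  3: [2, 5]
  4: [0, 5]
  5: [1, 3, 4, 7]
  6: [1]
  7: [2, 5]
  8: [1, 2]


Visit 0, push [4, 1]
Visit 1, push [8, 6, 5]
Visit 5, push [7, 4, 3]
Visit 3, push [2]
Visit 2, push [8, 7]
Visit 7, push []
Visit 8, push []
Visit 4, push []
Visit 6, push []

DFS order: [0, 1, 5, 3, 2, 7, 8, 4, 6]


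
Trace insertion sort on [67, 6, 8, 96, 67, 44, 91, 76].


Initial: [67, 6, 8, 96, 67, 44, 91, 76]
Insert 6: [6, 67, 8, 96, 67, 44, 91, 76]
Insert 8: [6, 8, 67, 96, 67, 44, 91, 76]
Insert 96: [6, 8, 67, 96, 67, 44, 91, 76]
Insert 67: [6, 8, 67, 67, 96, 44, 91, 76]
Insert 44: [6, 8, 44, 67, 67, 96, 91, 76]
Insert 91: [6, 8, 44, 67, 67, 91, 96, 76]
Insert 76: [6, 8, 44, 67, 67, 76, 91, 96]

Sorted: [6, 8, 44, 67, 67, 76, 91, 96]


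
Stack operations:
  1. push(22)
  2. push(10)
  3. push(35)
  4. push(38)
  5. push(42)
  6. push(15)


push(22) -> [22]
push(10) -> [22, 10]
push(35) -> [22, 10, 35]
push(38) -> [22, 10, 35, 38]
push(42) -> [22, 10, 35, 38, 42]
push(15) -> [22, 10, 35, 38, 42, 15]

Final stack: [22, 10, 35, 38, 42, 15]


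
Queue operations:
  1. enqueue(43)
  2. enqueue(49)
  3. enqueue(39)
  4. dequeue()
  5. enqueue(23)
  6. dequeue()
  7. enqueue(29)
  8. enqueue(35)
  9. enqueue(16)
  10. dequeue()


enqueue(43) -> [43]
enqueue(49) -> [43, 49]
enqueue(39) -> [43, 49, 39]
dequeue()->43, [49, 39]
enqueue(23) -> [49, 39, 23]
dequeue()->49, [39, 23]
enqueue(29) -> [39, 23, 29]
enqueue(35) -> [39, 23, 29, 35]
enqueue(16) -> [39, 23, 29, 35, 16]
dequeue()->39, [23, 29, 35, 16]

Final queue: [23, 29, 35, 16]
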